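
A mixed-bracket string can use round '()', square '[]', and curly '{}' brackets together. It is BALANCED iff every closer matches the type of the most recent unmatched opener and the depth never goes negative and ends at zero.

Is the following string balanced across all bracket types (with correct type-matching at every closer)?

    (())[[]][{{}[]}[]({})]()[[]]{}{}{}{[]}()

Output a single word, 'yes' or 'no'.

Answer: yes

Derivation:
pos 0: push '('; stack = (
pos 1: push '('; stack = ((
pos 2: ')' matches '('; pop; stack = (
pos 3: ')' matches '('; pop; stack = (empty)
pos 4: push '['; stack = [
pos 5: push '['; stack = [[
pos 6: ']' matches '['; pop; stack = [
pos 7: ']' matches '['; pop; stack = (empty)
pos 8: push '['; stack = [
pos 9: push '{'; stack = [{
pos 10: push '{'; stack = [{{
pos 11: '}' matches '{'; pop; stack = [{
pos 12: push '['; stack = [{[
pos 13: ']' matches '['; pop; stack = [{
pos 14: '}' matches '{'; pop; stack = [
pos 15: push '['; stack = [[
pos 16: ']' matches '['; pop; stack = [
pos 17: push '('; stack = [(
pos 18: push '{'; stack = [({
pos 19: '}' matches '{'; pop; stack = [(
pos 20: ')' matches '('; pop; stack = [
pos 21: ']' matches '['; pop; stack = (empty)
pos 22: push '('; stack = (
pos 23: ')' matches '('; pop; stack = (empty)
pos 24: push '['; stack = [
pos 25: push '['; stack = [[
pos 26: ']' matches '['; pop; stack = [
pos 27: ']' matches '['; pop; stack = (empty)
pos 28: push '{'; stack = {
pos 29: '}' matches '{'; pop; stack = (empty)
pos 30: push '{'; stack = {
pos 31: '}' matches '{'; pop; stack = (empty)
pos 32: push '{'; stack = {
pos 33: '}' matches '{'; pop; stack = (empty)
pos 34: push '{'; stack = {
pos 35: push '['; stack = {[
pos 36: ']' matches '['; pop; stack = {
pos 37: '}' matches '{'; pop; stack = (empty)
pos 38: push '('; stack = (
pos 39: ')' matches '('; pop; stack = (empty)
end: stack empty → VALID
Verdict: properly nested → yes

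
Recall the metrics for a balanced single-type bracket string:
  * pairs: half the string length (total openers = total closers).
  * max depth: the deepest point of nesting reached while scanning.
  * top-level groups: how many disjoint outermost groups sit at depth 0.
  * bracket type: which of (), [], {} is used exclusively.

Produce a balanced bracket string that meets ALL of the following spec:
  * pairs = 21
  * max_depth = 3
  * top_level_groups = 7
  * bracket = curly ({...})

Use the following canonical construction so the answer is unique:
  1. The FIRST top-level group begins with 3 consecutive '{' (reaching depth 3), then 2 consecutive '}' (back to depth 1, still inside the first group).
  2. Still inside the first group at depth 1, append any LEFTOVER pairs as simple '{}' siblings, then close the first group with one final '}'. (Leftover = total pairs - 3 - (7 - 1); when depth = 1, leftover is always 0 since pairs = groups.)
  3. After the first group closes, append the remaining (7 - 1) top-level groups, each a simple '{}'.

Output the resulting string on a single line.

Answer: {{{}}{}{}{}{}{}{}{}{}{}{}{}{}}{}{}{}{}{}{}

Derivation:
Spec: pairs=21 depth=3 groups=7
Leftover pairs = 21 - 3 - (7-1) = 12
First group: deep chain of depth 3 + 12 sibling pairs
Remaining 6 groups: simple '{}' each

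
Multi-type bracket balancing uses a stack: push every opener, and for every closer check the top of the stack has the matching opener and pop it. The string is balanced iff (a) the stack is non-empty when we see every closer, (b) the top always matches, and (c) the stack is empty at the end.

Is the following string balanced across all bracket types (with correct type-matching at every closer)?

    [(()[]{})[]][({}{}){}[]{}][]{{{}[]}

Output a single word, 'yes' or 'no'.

pos 0: push '['; stack = [
pos 1: push '('; stack = [(
pos 2: push '('; stack = [((
pos 3: ')' matches '('; pop; stack = [(
pos 4: push '['; stack = [([
pos 5: ']' matches '['; pop; stack = [(
pos 6: push '{'; stack = [({
pos 7: '}' matches '{'; pop; stack = [(
pos 8: ')' matches '('; pop; stack = [
pos 9: push '['; stack = [[
pos 10: ']' matches '['; pop; stack = [
pos 11: ']' matches '['; pop; stack = (empty)
pos 12: push '['; stack = [
pos 13: push '('; stack = [(
pos 14: push '{'; stack = [({
pos 15: '}' matches '{'; pop; stack = [(
pos 16: push '{'; stack = [({
pos 17: '}' matches '{'; pop; stack = [(
pos 18: ')' matches '('; pop; stack = [
pos 19: push '{'; stack = [{
pos 20: '}' matches '{'; pop; stack = [
pos 21: push '['; stack = [[
pos 22: ']' matches '['; pop; stack = [
pos 23: push '{'; stack = [{
pos 24: '}' matches '{'; pop; stack = [
pos 25: ']' matches '['; pop; stack = (empty)
pos 26: push '['; stack = [
pos 27: ']' matches '['; pop; stack = (empty)
pos 28: push '{'; stack = {
pos 29: push '{'; stack = {{
pos 30: push '{'; stack = {{{
pos 31: '}' matches '{'; pop; stack = {{
pos 32: push '['; stack = {{[
pos 33: ']' matches '['; pop; stack = {{
pos 34: '}' matches '{'; pop; stack = {
end: stack still non-empty ({) → INVALID
Verdict: unclosed openers at end: { → no

Answer: no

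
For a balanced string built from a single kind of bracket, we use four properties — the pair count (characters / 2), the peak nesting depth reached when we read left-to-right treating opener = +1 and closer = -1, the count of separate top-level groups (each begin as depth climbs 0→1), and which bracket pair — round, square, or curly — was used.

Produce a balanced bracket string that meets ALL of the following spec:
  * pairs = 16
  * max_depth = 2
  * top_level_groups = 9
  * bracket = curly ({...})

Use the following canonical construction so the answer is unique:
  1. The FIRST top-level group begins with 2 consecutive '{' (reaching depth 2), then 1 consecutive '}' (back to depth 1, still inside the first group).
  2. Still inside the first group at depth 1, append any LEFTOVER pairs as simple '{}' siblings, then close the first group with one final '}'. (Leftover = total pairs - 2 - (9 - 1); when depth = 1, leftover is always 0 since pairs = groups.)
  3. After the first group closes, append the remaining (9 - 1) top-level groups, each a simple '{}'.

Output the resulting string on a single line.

Answer: {{}{}{}{}{}{}{}}{}{}{}{}{}{}{}{}

Derivation:
Spec: pairs=16 depth=2 groups=9
Leftover pairs = 16 - 2 - (9-1) = 6
First group: deep chain of depth 2 + 6 sibling pairs
Remaining 8 groups: simple '{}' each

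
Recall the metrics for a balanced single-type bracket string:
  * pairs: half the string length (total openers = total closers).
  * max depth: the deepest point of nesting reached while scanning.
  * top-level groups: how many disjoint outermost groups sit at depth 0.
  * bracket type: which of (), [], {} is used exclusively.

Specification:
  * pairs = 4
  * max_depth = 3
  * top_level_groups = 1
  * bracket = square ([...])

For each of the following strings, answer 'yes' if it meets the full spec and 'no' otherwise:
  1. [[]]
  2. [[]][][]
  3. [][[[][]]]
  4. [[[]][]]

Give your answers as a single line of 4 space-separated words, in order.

Answer: no no no yes

Derivation:
String 1 '[[]]': depth seq [1 2 1 0]
  -> pairs=2 depth=2 groups=1 -> no
String 2 '[[]][][]': depth seq [1 2 1 0 1 0 1 0]
  -> pairs=4 depth=2 groups=3 -> no
String 3 '[][[[][]]]': depth seq [1 0 1 2 3 2 3 2 1 0]
  -> pairs=5 depth=3 groups=2 -> no
String 4 '[[[]][]]': depth seq [1 2 3 2 1 2 1 0]
  -> pairs=4 depth=3 groups=1 -> yes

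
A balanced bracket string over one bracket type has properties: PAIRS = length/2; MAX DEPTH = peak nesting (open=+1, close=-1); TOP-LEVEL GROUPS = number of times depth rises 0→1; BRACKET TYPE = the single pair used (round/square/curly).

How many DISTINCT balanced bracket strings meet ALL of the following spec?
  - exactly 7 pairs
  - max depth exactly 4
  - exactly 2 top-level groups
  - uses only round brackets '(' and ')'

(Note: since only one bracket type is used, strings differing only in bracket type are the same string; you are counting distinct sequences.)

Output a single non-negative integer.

Spec: pairs=7 depth=4 groups=2
Count(depth <= 4) = 114
Count(depth <= 3) = 64
Count(depth == 4) = 114 - 64 = 50

Answer: 50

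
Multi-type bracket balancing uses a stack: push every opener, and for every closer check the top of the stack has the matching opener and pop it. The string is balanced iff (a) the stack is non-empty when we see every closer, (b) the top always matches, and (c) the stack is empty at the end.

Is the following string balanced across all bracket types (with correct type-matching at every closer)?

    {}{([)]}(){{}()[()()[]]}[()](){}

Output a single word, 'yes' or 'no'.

Answer: no

Derivation:
pos 0: push '{'; stack = {
pos 1: '}' matches '{'; pop; stack = (empty)
pos 2: push '{'; stack = {
pos 3: push '('; stack = {(
pos 4: push '['; stack = {([
pos 5: saw closer ')' but top of stack is '[' (expected ']') → INVALID
Verdict: type mismatch at position 5: ')' closes '[' → no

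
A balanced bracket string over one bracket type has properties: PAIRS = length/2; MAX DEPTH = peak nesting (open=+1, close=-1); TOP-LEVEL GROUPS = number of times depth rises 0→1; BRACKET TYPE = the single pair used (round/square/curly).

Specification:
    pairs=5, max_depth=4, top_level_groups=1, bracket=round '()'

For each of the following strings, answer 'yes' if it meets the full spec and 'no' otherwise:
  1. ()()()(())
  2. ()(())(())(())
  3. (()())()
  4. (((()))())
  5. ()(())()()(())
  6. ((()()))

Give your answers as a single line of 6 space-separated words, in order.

String 1 '()()()(())': depth seq [1 0 1 0 1 0 1 2 1 0]
  -> pairs=5 depth=2 groups=4 -> no
String 2 '()(())(())(())': depth seq [1 0 1 2 1 0 1 2 1 0 1 2 1 0]
  -> pairs=7 depth=2 groups=4 -> no
String 3 '(()())()': depth seq [1 2 1 2 1 0 1 0]
  -> pairs=4 depth=2 groups=2 -> no
String 4 '(((()))())': depth seq [1 2 3 4 3 2 1 2 1 0]
  -> pairs=5 depth=4 groups=1 -> yes
String 5 '()(())()()(())': depth seq [1 0 1 2 1 0 1 0 1 0 1 2 1 0]
  -> pairs=7 depth=2 groups=5 -> no
String 6 '((()()))': depth seq [1 2 3 2 3 2 1 0]
  -> pairs=4 depth=3 groups=1 -> no

Answer: no no no yes no no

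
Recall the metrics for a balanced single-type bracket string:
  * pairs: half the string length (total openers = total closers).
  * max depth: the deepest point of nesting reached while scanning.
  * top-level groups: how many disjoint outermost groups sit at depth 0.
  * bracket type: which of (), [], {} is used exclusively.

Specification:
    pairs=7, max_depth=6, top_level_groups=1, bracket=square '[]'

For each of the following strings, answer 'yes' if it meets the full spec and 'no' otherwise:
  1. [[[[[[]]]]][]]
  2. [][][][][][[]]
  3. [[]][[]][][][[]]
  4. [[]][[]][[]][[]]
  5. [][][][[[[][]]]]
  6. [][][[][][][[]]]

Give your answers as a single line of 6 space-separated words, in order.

String 1 '[[[[[[]]]]][]]': depth seq [1 2 3 4 5 6 5 4 3 2 1 2 1 0]
  -> pairs=7 depth=6 groups=1 -> yes
String 2 '[][][][][][[]]': depth seq [1 0 1 0 1 0 1 0 1 0 1 2 1 0]
  -> pairs=7 depth=2 groups=6 -> no
String 3 '[[]][[]][][][[]]': depth seq [1 2 1 0 1 2 1 0 1 0 1 0 1 2 1 0]
  -> pairs=8 depth=2 groups=5 -> no
String 4 '[[]][[]][[]][[]]': depth seq [1 2 1 0 1 2 1 0 1 2 1 0 1 2 1 0]
  -> pairs=8 depth=2 groups=4 -> no
String 5 '[][][][[[[][]]]]': depth seq [1 0 1 0 1 0 1 2 3 4 3 4 3 2 1 0]
  -> pairs=8 depth=4 groups=4 -> no
String 6 '[][][[][][][[]]]': depth seq [1 0 1 0 1 2 1 2 1 2 1 2 3 2 1 0]
  -> pairs=8 depth=3 groups=3 -> no

Answer: yes no no no no no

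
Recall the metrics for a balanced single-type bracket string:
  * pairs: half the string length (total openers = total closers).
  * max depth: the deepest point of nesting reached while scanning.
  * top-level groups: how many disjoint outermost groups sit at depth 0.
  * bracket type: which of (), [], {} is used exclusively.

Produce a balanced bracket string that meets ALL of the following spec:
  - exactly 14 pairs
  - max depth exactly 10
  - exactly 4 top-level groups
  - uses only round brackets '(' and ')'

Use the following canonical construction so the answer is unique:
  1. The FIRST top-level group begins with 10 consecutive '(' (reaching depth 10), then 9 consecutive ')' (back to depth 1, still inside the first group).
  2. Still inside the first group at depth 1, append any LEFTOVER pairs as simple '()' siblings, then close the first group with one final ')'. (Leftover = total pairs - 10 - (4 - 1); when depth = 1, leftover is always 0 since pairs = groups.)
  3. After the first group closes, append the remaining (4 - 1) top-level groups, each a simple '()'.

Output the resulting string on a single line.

Answer: (((((((((()))))))))())()()()

Derivation:
Spec: pairs=14 depth=10 groups=4
Leftover pairs = 14 - 10 - (4-1) = 1
First group: deep chain of depth 10 + 1 sibling pairs
Remaining 3 groups: simple '()' each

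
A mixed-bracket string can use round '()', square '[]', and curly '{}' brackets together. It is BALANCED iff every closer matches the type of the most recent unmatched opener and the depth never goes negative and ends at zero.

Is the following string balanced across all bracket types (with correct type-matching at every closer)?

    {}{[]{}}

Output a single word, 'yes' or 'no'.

Answer: yes

Derivation:
pos 0: push '{'; stack = {
pos 1: '}' matches '{'; pop; stack = (empty)
pos 2: push '{'; stack = {
pos 3: push '['; stack = {[
pos 4: ']' matches '['; pop; stack = {
pos 5: push '{'; stack = {{
pos 6: '}' matches '{'; pop; stack = {
pos 7: '}' matches '{'; pop; stack = (empty)
end: stack empty → VALID
Verdict: properly nested → yes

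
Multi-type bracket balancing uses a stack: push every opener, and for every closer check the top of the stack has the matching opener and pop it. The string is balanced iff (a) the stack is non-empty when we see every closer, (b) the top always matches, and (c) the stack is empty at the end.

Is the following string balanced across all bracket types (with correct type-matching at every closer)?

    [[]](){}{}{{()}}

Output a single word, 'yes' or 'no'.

Answer: yes

Derivation:
pos 0: push '['; stack = [
pos 1: push '['; stack = [[
pos 2: ']' matches '['; pop; stack = [
pos 3: ']' matches '['; pop; stack = (empty)
pos 4: push '('; stack = (
pos 5: ')' matches '('; pop; stack = (empty)
pos 6: push '{'; stack = {
pos 7: '}' matches '{'; pop; stack = (empty)
pos 8: push '{'; stack = {
pos 9: '}' matches '{'; pop; stack = (empty)
pos 10: push '{'; stack = {
pos 11: push '{'; stack = {{
pos 12: push '('; stack = {{(
pos 13: ')' matches '('; pop; stack = {{
pos 14: '}' matches '{'; pop; stack = {
pos 15: '}' matches '{'; pop; stack = (empty)
end: stack empty → VALID
Verdict: properly nested → yes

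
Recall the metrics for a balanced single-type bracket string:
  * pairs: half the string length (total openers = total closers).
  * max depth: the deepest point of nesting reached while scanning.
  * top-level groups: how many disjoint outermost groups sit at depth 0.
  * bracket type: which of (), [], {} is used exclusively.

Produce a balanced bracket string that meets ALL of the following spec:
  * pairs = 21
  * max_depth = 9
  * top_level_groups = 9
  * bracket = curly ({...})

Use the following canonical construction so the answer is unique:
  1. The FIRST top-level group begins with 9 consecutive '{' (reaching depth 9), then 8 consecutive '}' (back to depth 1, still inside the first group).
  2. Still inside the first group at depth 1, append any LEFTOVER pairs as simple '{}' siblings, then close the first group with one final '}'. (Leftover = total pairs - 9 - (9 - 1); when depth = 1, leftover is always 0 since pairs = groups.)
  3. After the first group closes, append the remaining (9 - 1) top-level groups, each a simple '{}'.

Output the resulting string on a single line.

Spec: pairs=21 depth=9 groups=9
Leftover pairs = 21 - 9 - (9-1) = 4
First group: deep chain of depth 9 + 4 sibling pairs
Remaining 8 groups: simple '{}' each

Answer: {{{{{{{{{}}}}}}}}{}{}{}{}}{}{}{}{}{}{}{}{}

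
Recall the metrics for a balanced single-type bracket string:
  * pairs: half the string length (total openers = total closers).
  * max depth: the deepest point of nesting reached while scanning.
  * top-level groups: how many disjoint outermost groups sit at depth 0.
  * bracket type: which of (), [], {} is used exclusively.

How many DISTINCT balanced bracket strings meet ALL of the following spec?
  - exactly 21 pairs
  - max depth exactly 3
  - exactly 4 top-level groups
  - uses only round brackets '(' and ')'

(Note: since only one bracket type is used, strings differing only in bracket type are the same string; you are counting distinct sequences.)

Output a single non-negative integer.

Answer: 15858572

Derivation:
Spec: pairs=21 depth=3 groups=4
Count(depth <= 3) = 15859712
Count(depth <= 2) = 1140
Count(depth == 3) = 15859712 - 1140 = 15858572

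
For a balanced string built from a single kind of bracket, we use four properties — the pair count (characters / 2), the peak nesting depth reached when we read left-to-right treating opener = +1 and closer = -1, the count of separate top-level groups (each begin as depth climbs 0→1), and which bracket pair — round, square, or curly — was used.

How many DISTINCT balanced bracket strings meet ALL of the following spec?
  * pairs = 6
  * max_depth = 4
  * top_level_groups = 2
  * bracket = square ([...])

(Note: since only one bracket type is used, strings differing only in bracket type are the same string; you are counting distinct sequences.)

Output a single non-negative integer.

Spec: pairs=6 depth=4 groups=2
Count(depth <= 4) = 40
Count(depth <= 3) = 28
Count(depth == 4) = 40 - 28 = 12

Answer: 12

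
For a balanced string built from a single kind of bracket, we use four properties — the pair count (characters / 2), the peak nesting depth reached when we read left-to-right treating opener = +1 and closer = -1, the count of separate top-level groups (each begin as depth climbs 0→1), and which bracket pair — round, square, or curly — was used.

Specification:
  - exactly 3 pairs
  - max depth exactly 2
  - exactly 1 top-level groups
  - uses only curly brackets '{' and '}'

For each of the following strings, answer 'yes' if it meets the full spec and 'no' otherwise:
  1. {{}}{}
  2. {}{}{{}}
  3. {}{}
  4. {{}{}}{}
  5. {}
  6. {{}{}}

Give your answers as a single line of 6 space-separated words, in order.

Answer: no no no no no yes

Derivation:
String 1 '{{}}{}': depth seq [1 2 1 0 1 0]
  -> pairs=3 depth=2 groups=2 -> no
String 2 '{}{}{{}}': depth seq [1 0 1 0 1 2 1 0]
  -> pairs=4 depth=2 groups=3 -> no
String 3 '{}{}': depth seq [1 0 1 0]
  -> pairs=2 depth=1 groups=2 -> no
String 4 '{{}{}}{}': depth seq [1 2 1 2 1 0 1 0]
  -> pairs=4 depth=2 groups=2 -> no
String 5 '{}': depth seq [1 0]
  -> pairs=1 depth=1 groups=1 -> no
String 6 '{{}{}}': depth seq [1 2 1 2 1 0]
  -> pairs=3 depth=2 groups=1 -> yes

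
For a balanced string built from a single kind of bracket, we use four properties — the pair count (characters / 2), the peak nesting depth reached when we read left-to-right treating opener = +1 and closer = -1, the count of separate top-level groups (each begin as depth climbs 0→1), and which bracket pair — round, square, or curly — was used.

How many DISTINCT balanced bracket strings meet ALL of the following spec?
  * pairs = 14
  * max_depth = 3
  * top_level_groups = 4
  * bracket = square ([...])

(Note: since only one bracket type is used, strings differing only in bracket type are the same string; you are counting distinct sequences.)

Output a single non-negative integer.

Answer: 39394

Derivation:
Spec: pairs=14 depth=3 groups=4
Count(depth <= 3) = 39680
Count(depth <= 2) = 286
Count(depth == 3) = 39680 - 286 = 39394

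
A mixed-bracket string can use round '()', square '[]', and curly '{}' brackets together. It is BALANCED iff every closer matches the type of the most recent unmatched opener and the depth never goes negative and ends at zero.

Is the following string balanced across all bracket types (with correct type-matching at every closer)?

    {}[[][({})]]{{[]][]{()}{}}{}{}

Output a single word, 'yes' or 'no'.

pos 0: push '{'; stack = {
pos 1: '}' matches '{'; pop; stack = (empty)
pos 2: push '['; stack = [
pos 3: push '['; stack = [[
pos 4: ']' matches '['; pop; stack = [
pos 5: push '['; stack = [[
pos 6: push '('; stack = [[(
pos 7: push '{'; stack = [[({
pos 8: '}' matches '{'; pop; stack = [[(
pos 9: ')' matches '('; pop; stack = [[
pos 10: ']' matches '['; pop; stack = [
pos 11: ']' matches '['; pop; stack = (empty)
pos 12: push '{'; stack = {
pos 13: push '{'; stack = {{
pos 14: push '['; stack = {{[
pos 15: ']' matches '['; pop; stack = {{
pos 16: saw closer ']' but top of stack is '{' (expected '}') → INVALID
Verdict: type mismatch at position 16: ']' closes '{' → no

Answer: no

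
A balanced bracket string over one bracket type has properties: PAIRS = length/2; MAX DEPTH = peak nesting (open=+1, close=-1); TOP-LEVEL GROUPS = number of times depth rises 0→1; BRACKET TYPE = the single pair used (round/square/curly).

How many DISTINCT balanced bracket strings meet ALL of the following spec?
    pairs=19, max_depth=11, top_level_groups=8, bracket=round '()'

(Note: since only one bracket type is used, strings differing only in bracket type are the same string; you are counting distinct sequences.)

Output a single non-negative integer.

Answer: 208

Derivation:
Spec: pairs=19 depth=11 groups=8
Count(depth <= 11) = 14567272
Count(depth <= 10) = 14567064
Count(depth == 11) = 14567272 - 14567064 = 208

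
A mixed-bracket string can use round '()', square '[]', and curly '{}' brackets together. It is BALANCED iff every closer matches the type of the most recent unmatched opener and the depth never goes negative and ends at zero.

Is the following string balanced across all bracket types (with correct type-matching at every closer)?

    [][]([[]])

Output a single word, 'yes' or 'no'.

Answer: yes

Derivation:
pos 0: push '['; stack = [
pos 1: ']' matches '['; pop; stack = (empty)
pos 2: push '['; stack = [
pos 3: ']' matches '['; pop; stack = (empty)
pos 4: push '('; stack = (
pos 5: push '['; stack = ([
pos 6: push '['; stack = ([[
pos 7: ']' matches '['; pop; stack = ([
pos 8: ']' matches '['; pop; stack = (
pos 9: ')' matches '('; pop; stack = (empty)
end: stack empty → VALID
Verdict: properly nested → yes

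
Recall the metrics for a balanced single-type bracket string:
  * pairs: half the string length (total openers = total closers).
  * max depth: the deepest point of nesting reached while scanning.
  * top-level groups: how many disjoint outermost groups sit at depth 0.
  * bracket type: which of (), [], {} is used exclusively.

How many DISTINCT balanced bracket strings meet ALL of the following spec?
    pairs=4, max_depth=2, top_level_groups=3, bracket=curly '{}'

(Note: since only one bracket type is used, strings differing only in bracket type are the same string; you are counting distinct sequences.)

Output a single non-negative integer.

Spec: pairs=4 depth=2 groups=3
Count(depth <= 2) = 3
Count(depth <= 1) = 0
Count(depth == 2) = 3 - 0 = 3

Answer: 3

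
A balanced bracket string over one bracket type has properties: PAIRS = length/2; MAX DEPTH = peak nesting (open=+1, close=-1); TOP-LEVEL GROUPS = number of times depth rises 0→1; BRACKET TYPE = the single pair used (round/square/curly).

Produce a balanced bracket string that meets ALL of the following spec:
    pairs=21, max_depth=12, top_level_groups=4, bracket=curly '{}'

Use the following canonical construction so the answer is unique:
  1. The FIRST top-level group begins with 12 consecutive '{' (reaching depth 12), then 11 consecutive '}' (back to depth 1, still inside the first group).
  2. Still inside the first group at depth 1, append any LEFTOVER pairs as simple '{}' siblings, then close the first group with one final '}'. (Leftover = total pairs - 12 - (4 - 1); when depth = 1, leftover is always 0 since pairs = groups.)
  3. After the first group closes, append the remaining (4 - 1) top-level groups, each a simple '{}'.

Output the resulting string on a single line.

Answer: {{{{{{{{{{{{}}}}}}}}}}}{}{}{}{}{}{}}{}{}{}

Derivation:
Spec: pairs=21 depth=12 groups=4
Leftover pairs = 21 - 12 - (4-1) = 6
First group: deep chain of depth 12 + 6 sibling pairs
Remaining 3 groups: simple '{}' each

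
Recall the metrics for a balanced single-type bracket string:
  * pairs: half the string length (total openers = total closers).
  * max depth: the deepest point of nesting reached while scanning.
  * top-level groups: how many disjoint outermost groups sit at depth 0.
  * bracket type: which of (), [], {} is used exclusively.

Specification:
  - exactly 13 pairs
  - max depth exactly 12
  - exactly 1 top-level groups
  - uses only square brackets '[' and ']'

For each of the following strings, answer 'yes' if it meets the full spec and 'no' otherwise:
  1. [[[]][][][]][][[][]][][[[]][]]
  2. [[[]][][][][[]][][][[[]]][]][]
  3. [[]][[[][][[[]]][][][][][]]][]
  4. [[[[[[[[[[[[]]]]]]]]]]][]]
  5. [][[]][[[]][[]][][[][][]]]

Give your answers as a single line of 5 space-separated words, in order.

String 1 '[[[]][][][]][][[][]][][[[]][]]': depth seq [1 2 3 2 1 2 1 2 1 2 1 0 1 0 1 2 1 2 1 0 1 0 1 2 3 2 1 2 1 0]
  -> pairs=15 depth=3 groups=5 -> no
String 2 '[[[]][][][][[]][][][[[]]][]][]': depth seq [1 2 3 2 1 2 1 2 1 2 1 2 3 2 1 2 1 2 1 2 3 4 3 2 1 2 1 0 1 0]
  -> pairs=15 depth=4 groups=2 -> no
String 3 '[[]][[[][][[[]]][][][][][]]][]': depth seq [1 2 1 0 1 2 3 2 3 2 3 4 5 4 3 2 3 2 3 2 3 2 3 2 3 2 1 0 1 0]
  -> pairs=15 depth=5 groups=3 -> no
String 4 '[[[[[[[[[[[[]]]]]]]]]]][]]': depth seq [1 2 3 4 5 6 7 8 9 10 11 12 11 10 9 8 7 6 5 4 3 2 1 2 1 0]
  -> pairs=13 depth=12 groups=1 -> yes
String 5 '[][[]][[[]][[]][][[][][]]]': depth seq [1 0 1 2 1 0 1 2 3 2 1 2 3 2 1 2 1 2 3 2 3 2 3 2 1 0]
  -> pairs=13 depth=3 groups=3 -> no

Answer: no no no yes no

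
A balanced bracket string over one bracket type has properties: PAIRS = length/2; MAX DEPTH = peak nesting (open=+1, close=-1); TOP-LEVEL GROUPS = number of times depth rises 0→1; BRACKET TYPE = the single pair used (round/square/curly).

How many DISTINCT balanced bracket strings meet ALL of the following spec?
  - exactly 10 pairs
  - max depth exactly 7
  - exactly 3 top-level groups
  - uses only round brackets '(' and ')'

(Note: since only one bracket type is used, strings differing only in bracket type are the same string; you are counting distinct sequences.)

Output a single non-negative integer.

Spec: pairs=10 depth=7 groups=3
Count(depth <= 7) = 3429
Count(depth <= 6) = 3390
Count(depth == 7) = 3429 - 3390 = 39

Answer: 39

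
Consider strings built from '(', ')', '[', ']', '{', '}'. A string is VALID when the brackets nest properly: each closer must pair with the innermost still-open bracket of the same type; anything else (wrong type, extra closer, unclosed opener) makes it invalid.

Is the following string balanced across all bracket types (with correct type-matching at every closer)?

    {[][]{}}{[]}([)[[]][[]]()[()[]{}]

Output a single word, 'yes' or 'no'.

pos 0: push '{'; stack = {
pos 1: push '['; stack = {[
pos 2: ']' matches '['; pop; stack = {
pos 3: push '['; stack = {[
pos 4: ']' matches '['; pop; stack = {
pos 5: push '{'; stack = {{
pos 6: '}' matches '{'; pop; stack = {
pos 7: '}' matches '{'; pop; stack = (empty)
pos 8: push '{'; stack = {
pos 9: push '['; stack = {[
pos 10: ']' matches '['; pop; stack = {
pos 11: '}' matches '{'; pop; stack = (empty)
pos 12: push '('; stack = (
pos 13: push '['; stack = ([
pos 14: saw closer ')' but top of stack is '[' (expected ']') → INVALID
Verdict: type mismatch at position 14: ')' closes '[' → no

Answer: no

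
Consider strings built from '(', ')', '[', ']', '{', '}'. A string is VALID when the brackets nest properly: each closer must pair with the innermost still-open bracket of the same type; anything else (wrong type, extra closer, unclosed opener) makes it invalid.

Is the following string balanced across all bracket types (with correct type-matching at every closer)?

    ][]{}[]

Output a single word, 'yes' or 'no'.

Answer: no

Derivation:
pos 0: saw closer ']' but stack is empty → INVALID
Verdict: unmatched closer ']' at position 0 → no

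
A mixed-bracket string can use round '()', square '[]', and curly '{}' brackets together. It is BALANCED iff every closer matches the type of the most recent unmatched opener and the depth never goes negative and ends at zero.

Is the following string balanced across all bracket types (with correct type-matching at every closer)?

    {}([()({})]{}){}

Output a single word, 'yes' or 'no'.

Answer: yes

Derivation:
pos 0: push '{'; stack = {
pos 1: '}' matches '{'; pop; stack = (empty)
pos 2: push '('; stack = (
pos 3: push '['; stack = ([
pos 4: push '('; stack = ([(
pos 5: ')' matches '('; pop; stack = ([
pos 6: push '('; stack = ([(
pos 7: push '{'; stack = ([({
pos 8: '}' matches '{'; pop; stack = ([(
pos 9: ')' matches '('; pop; stack = ([
pos 10: ']' matches '['; pop; stack = (
pos 11: push '{'; stack = ({
pos 12: '}' matches '{'; pop; stack = (
pos 13: ')' matches '('; pop; stack = (empty)
pos 14: push '{'; stack = {
pos 15: '}' matches '{'; pop; stack = (empty)
end: stack empty → VALID
Verdict: properly nested → yes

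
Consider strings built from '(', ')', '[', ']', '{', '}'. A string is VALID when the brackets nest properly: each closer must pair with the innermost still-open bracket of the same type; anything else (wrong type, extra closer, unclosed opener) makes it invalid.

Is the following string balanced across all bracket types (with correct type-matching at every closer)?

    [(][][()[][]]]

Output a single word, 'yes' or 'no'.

Answer: no

Derivation:
pos 0: push '['; stack = [
pos 1: push '('; stack = [(
pos 2: saw closer ']' but top of stack is '(' (expected ')') → INVALID
Verdict: type mismatch at position 2: ']' closes '(' → no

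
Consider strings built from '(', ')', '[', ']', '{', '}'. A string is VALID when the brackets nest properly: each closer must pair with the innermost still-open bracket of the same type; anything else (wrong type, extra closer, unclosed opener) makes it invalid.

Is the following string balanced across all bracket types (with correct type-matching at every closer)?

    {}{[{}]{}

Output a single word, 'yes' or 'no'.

Answer: no

Derivation:
pos 0: push '{'; stack = {
pos 1: '}' matches '{'; pop; stack = (empty)
pos 2: push '{'; stack = {
pos 3: push '['; stack = {[
pos 4: push '{'; stack = {[{
pos 5: '}' matches '{'; pop; stack = {[
pos 6: ']' matches '['; pop; stack = {
pos 7: push '{'; stack = {{
pos 8: '}' matches '{'; pop; stack = {
end: stack still non-empty ({) → INVALID
Verdict: unclosed openers at end: { → no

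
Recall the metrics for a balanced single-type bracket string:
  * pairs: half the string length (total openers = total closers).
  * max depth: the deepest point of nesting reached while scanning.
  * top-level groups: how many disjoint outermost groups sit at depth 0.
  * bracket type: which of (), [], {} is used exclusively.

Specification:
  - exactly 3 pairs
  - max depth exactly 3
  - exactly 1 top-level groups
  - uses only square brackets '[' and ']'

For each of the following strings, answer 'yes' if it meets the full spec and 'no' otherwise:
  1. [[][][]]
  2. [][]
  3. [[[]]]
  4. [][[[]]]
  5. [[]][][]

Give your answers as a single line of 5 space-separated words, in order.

Answer: no no yes no no

Derivation:
String 1 '[[][][]]': depth seq [1 2 1 2 1 2 1 0]
  -> pairs=4 depth=2 groups=1 -> no
String 2 '[][]': depth seq [1 0 1 0]
  -> pairs=2 depth=1 groups=2 -> no
String 3 '[[[]]]': depth seq [1 2 3 2 1 0]
  -> pairs=3 depth=3 groups=1 -> yes
String 4 '[][[[]]]': depth seq [1 0 1 2 3 2 1 0]
  -> pairs=4 depth=3 groups=2 -> no
String 5 '[[]][][]': depth seq [1 2 1 0 1 0 1 0]
  -> pairs=4 depth=2 groups=3 -> no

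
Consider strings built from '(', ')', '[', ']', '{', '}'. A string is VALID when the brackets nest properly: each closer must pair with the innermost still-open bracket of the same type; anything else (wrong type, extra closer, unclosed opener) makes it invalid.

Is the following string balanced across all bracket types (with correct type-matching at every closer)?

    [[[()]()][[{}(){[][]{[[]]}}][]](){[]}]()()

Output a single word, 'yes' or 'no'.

pos 0: push '['; stack = [
pos 1: push '['; stack = [[
pos 2: push '['; stack = [[[
pos 3: push '('; stack = [[[(
pos 4: ')' matches '('; pop; stack = [[[
pos 5: ']' matches '['; pop; stack = [[
pos 6: push '('; stack = [[(
pos 7: ')' matches '('; pop; stack = [[
pos 8: ']' matches '['; pop; stack = [
pos 9: push '['; stack = [[
pos 10: push '['; stack = [[[
pos 11: push '{'; stack = [[[{
pos 12: '}' matches '{'; pop; stack = [[[
pos 13: push '('; stack = [[[(
pos 14: ')' matches '('; pop; stack = [[[
pos 15: push '{'; stack = [[[{
pos 16: push '['; stack = [[[{[
pos 17: ']' matches '['; pop; stack = [[[{
pos 18: push '['; stack = [[[{[
pos 19: ']' matches '['; pop; stack = [[[{
pos 20: push '{'; stack = [[[{{
pos 21: push '['; stack = [[[{{[
pos 22: push '['; stack = [[[{{[[
pos 23: ']' matches '['; pop; stack = [[[{{[
pos 24: ']' matches '['; pop; stack = [[[{{
pos 25: '}' matches '{'; pop; stack = [[[{
pos 26: '}' matches '{'; pop; stack = [[[
pos 27: ']' matches '['; pop; stack = [[
pos 28: push '['; stack = [[[
pos 29: ']' matches '['; pop; stack = [[
pos 30: ']' matches '['; pop; stack = [
pos 31: push '('; stack = [(
pos 32: ')' matches '('; pop; stack = [
pos 33: push '{'; stack = [{
pos 34: push '['; stack = [{[
pos 35: ']' matches '['; pop; stack = [{
pos 36: '}' matches '{'; pop; stack = [
pos 37: ']' matches '['; pop; stack = (empty)
pos 38: push '('; stack = (
pos 39: ')' matches '('; pop; stack = (empty)
pos 40: push '('; stack = (
pos 41: ')' matches '('; pop; stack = (empty)
end: stack empty → VALID
Verdict: properly nested → yes

Answer: yes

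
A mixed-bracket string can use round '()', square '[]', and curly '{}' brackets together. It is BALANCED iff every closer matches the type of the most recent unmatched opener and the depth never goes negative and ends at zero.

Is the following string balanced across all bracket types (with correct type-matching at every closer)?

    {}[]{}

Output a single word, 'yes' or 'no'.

pos 0: push '{'; stack = {
pos 1: '}' matches '{'; pop; stack = (empty)
pos 2: push '['; stack = [
pos 3: ']' matches '['; pop; stack = (empty)
pos 4: push '{'; stack = {
pos 5: '}' matches '{'; pop; stack = (empty)
end: stack empty → VALID
Verdict: properly nested → yes

Answer: yes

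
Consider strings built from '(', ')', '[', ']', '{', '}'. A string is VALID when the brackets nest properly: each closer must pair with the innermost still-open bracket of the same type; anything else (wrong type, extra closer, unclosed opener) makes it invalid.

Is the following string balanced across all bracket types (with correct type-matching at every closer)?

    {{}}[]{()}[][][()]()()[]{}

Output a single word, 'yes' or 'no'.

Answer: yes

Derivation:
pos 0: push '{'; stack = {
pos 1: push '{'; stack = {{
pos 2: '}' matches '{'; pop; stack = {
pos 3: '}' matches '{'; pop; stack = (empty)
pos 4: push '['; stack = [
pos 5: ']' matches '['; pop; stack = (empty)
pos 6: push '{'; stack = {
pos 7: push '('; stack = {(
pos 8: ')' matches '('; pop; stack = {
pos 9: '}' matches '{'; pop; stack = (empty)
pos 10: push '['; stack = [
pos 11: ']' matches '['; pop; stack = (empty)
pos 12: push '['; stack = [
pos 13: ']' matches '['; pop; stack = (empty)
pos 14: push '['; stack = [
pos 15: push '('; stack = [(
pos 16: ')' matches '('; pop; stack = [
pos 17: ']' matches '['; pop; stack = (empty)
pos 18: push '('; stack = (
pos 19: ')' matches '('; pop; stack = (empty)
pos 20: push '('; stack = (
pos 21: ')' matches '('; pop; stack = (empty)
pos 22: push '['; stack = [
pos 23: ']' matches '['; pop; stack = (empty)
pos 24: push '{'; stack = {
pos 25: '}' matches '{'; pop; stack = (empty)
end: stack empty → VALID
Verdict: properly nested → yes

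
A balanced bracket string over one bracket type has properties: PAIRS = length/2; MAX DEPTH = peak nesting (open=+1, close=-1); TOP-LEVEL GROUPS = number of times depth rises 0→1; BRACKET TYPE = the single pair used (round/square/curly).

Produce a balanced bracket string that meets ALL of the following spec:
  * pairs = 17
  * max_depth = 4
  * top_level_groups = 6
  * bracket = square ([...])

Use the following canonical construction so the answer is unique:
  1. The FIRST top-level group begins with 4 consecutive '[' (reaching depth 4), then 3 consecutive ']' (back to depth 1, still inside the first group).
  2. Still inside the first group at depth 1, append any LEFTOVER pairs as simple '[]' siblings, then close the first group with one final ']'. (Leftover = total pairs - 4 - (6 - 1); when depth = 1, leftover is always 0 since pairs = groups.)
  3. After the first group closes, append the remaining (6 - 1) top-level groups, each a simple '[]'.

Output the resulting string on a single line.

Answer: [[[[]]][][][][][][][][]][][][][][]

Derivation:
Spec: pairs=17 depth=4 groups=6
Leftover pairs = 17 - 4 - (6-1) = 8
First group: deep chain of depth 4 + 8 sibling pairs
Remaining 5 groups: simple '[]' each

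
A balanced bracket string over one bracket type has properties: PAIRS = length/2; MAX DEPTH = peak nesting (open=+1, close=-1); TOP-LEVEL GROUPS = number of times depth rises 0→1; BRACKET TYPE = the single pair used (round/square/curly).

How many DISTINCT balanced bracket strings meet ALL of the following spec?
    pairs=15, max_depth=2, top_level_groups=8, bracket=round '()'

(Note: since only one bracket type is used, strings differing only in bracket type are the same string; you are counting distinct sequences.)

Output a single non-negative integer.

Answer: 3432

Derivation:
Spec: pairs=15 depth=2 groups=8
Count(depth <= 2) = 3432
Count(depth <= 1) = 0
Count(depth == 2) = 3432 - 0 = 3432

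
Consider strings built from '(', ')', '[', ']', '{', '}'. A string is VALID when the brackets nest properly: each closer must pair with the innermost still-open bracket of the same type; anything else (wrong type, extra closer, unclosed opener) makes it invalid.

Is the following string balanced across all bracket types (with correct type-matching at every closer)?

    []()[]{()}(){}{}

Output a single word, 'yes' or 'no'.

pos 0: push '['; stack = [
pos 1: ']' matches '['; pop; stack = (empty)
pos 2: push '('; stack = (
pos 3: ')' matches '('; pop; stack = (empty)
pos 4: push '['; stack = [
pos 5: ']' matches '['; pop; stack = (empty)
pos 6: push '{'; stack = {
pos 7: push '('; stack = {(
pos 8: ')' matches '('; pop; stack = {
pos 9: '}' matches '{'; pop; stack = (empty)
pos 10: push '('; stack = (
pos 11: ')' matches '('; pop; stack = (empty)
pos 12: push '{'; stack = {
pos 13: '}' matches '{'; pop; stack = (empty)
pos 14: push '{'; stack = {
pos 15: '}' matches '{'; pop; stack = (empty)
end: stack empty → VALID
Verdict: properly nested → yes

Answer: yes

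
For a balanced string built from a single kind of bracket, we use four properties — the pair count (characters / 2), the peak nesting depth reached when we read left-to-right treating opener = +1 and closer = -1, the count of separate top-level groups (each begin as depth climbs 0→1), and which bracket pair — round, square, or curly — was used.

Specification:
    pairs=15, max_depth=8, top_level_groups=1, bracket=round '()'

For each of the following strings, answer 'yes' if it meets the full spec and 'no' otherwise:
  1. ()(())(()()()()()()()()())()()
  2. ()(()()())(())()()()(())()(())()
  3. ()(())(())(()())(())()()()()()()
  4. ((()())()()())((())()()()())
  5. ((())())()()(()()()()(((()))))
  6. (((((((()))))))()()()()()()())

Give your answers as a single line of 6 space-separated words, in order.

Answer: no no no no no yes

Derivation:
String 1 '()(())(()()()()()()()()())()()': depth seq [1 0 1 2 1 0 1 2 1 2 1 2 1 2 1 2 1 2 1 2 1 2 1 2 1 0 1 0 1 0]
  -> pairs=15 depth=2 groups=5 -> no
String 2 '()(()()())(())()()()(())()(())()': depth seq [1 0 1 2 1 2 1 2 1 0 1 2 1 0 1 0 1 0 1 0 1 2 1 0 1 0 1 2 1 0 1 0]
  -> pairs=16 depth=2 groups=10 -> no
String 3 '()(())(())(()())(())()()()()()()': depth seq [1 0 1 2 1 0 1 2 1 0 1 2 1 2 1 0 1 2 1 0 1 0 1 0 1 0 1 0 1 0 1 0]
  -> pairs=16 depth=2 groups=11 -> no
String 4 '((()())()()())((())()()()())': depth seq [1 2 3 2 3 2 1 2 1 2 1 2 1 0 1 2 3 2 1 2 1 2 1 2 1 2 1 0]
  -> pairs=14 depth=3 groups=2 -> no
String 5 '((())())()()(()()()()(((()))))': depth seq [1 2 3 2 1 2 1 0 1 0 1 0 1 2 1 2 1 2 1 2 1 2 3 4 5 4 3 2 1 0]
  -> pairs=15 depth=5 groups=4 -> no
String 6 '(((((((()))))))()()()()()()())': depth seq [1 2 3 4 5 6 7 8 7 6 5 4 3 2 1 2 1 2 1 2 1 2 1 2 1 2 1 2 1 0]
  -> pairs=15 depth=8 groups=1 -> yes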